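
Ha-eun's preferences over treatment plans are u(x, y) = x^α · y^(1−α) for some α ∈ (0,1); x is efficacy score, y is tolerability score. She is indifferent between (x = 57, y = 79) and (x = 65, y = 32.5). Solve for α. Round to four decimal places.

Set the two utilities equal: 57^α·79^(1−α) = 65^α·32.5^(1−α).
Rearrange to (57/65)^α = (32.5/79)^(1−α) and take logs: α·-0.1313360 = (1−α)·-0.8882078.
So α/(1−α) = (-0.8882078)/(-0.1313360) = 6.7628662, and α = 6.7628662/7.7628662 ≈ 0.8712.

α ≈ 0.8712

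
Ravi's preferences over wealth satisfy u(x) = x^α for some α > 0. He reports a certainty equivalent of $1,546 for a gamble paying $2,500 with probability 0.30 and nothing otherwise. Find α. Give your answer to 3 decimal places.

α ≈ 2.505

The lottery's expected utility is 0.30·u(2500) + 0.70·u(0) = 0.30·2500^α (since u(0) = 0 for α > 0).
Equating: 1546^α = 0.30·2500^α, i.e. 0.6184^α = 0.30.
Taking logs: α·ln(1546/2500) = ln(0.30), so α = -1.203973 / -0.480620 ≈ 2.505.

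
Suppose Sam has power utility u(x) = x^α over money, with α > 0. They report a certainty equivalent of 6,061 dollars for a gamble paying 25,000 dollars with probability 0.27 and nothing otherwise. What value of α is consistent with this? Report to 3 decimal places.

EU(lottery) = 0.27·25000^α + 0.73·0 = 0.27·25000^α.
Indifference: 6061^α = 0.27·25000^α, so (6061/25000)^α = 0.27.
Take logs: α = ln 0.27 / ln(6061/25000) ≈ 0.92402.

α ≈ 0.924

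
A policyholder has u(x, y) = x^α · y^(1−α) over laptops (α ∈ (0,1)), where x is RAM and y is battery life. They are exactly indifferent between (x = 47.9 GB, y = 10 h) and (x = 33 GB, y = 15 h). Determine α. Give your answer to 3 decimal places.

α ≈ 0.521

Set the two utilities equal: 47.9^α·10^(1−α) = 33^α·15^(1−α).
Taking logs: α·ln 47.9 + (1−α)·ln 10 = α·ln 33 + (1−α)·ln 15, i.e. α·0.372608 = (1−α)·0.405465.
So α/(1−α) = (0.405465)/(0.372608) = 1.088181, and α = 1.088181/2.088181 ≈ 0.521.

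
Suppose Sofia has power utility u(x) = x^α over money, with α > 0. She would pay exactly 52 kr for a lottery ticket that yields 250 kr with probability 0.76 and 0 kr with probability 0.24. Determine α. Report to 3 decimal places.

α ≈ 0.175

EU(lottery) = 0.76·250^α + 0.24·0 = 0.76·250^α.
Indifference: 52^α = 0.76·250^α, so (52/250)^α = 0.76.
Take logs: α = ln 0.76 / ln(52/250) ≈ 0.17478.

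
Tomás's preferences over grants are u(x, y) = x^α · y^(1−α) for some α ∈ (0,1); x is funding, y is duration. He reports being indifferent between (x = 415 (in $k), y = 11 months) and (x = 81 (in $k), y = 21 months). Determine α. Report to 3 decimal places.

α ≈ 0.284

Set the two utilities equal: 415^α·11^(1−α) = 81^α·21^(1−α).
(415/81)^α = (21/11)^(1−α); take logs: α·ln(415/81) = (1−α)·ln(21/11), i.e. α·1.633829 = (1−α)·0.646627.
So α/(1−α) = (0.646627)/(1.633829) = 0.395774, and α = 0.395774/1.395774 ≈ 0.284.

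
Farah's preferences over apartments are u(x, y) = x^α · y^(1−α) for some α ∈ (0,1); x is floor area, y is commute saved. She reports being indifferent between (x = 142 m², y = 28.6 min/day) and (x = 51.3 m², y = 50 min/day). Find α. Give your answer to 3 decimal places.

α ≈ 0.354

Set the two utilities equal: 142^α·28.6^(1−α) = 51.3^α·50^(1−α).
Rearrange to (142/51.3)^α = (50/28.6)^(1−α) and take logs: α·1.018136 = (1−α)·0.558616.
Thus α·(1.576752) = 0.558616, so α = 0.558616/1.576752 ≈ 0.354.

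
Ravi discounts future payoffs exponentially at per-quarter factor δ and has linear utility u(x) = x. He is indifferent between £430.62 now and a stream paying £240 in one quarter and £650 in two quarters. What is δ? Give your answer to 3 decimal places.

The stream is worth 240δ + 650δ² today, so 240δ + 650δ² = 430.62.
Rearranged: 650δ² + 240δ − 430.62 = 0.
By the quadratic formula (taking the positive root), δ = (−240 + √1177212.00) / 1300 ≈ 0.650.

δ ≈ 0.650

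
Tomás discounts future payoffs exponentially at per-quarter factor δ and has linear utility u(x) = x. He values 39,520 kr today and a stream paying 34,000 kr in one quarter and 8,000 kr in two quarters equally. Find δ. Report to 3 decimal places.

The stream is worth 34000δ + 8000δ² today, so 34000δ + 8000δ² = 39520.
So 8000δ² + 34000δ − 39520 = 0.
δ = (−34000 + √(34000² + 4·8000·39520)) / (2·8000) = (−34000 + √2420640000.00) / 16000 ≈ 0.950.

δ ≈ 0.950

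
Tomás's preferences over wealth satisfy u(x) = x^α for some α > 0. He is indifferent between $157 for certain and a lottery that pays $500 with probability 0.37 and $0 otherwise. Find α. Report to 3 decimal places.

α ≈ 0.858

Since u(0) = 0, the lottery's EU is 0.37·500^α.
Indifference: 157^α = 0.37·500^α, so (157/500)^α = 0.37.
Taking logs: α·ln(157/500) = ln(0.37), so α = -0.994252 / -1.158362 ≈ 0.858.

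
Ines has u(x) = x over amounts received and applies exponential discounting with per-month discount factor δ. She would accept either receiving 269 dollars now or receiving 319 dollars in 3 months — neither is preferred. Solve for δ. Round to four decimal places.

δ ≈ 0.9448

Equating discounted utilities: u(269) = δ^3·u(319) ⇒ δ^3 = u(269)/u(319).
With u(x) = x: δ^3 = 269/319 = 0.84326.
Hence δ = (0.84326)^(1/3) = 0.944758.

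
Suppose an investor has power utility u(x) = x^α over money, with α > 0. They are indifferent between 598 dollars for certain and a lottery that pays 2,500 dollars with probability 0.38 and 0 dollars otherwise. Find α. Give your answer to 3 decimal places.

EU(lottery) = 0.38·2500^α + 0.62·0 = 0.38·2500^α.
Indifference: 598^α = 0.38·2500^α, so (598/2500)^α = 0.38.
Taking logs: α·ln(598/2500) = ln(0.38), so α = -0.967584 / -1.430455 ≈ 0.676.

α ≈ 0.676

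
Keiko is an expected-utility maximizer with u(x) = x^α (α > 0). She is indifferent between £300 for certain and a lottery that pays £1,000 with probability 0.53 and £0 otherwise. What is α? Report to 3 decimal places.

α ≈ 0.527

The lottery's expected utility is 0.53·u(1000) + 0.47·u(0) = 0.53·1000^α (since u(0) = 0 for α > 0).
Setting u(300) equal to that: 300^α = 0.53·1000^α ⇒ (300/1000)^α = 0.53.
α = ln(0.53) / ln(300/1000) = -0.634878/-1.203973 ≈ 0.527.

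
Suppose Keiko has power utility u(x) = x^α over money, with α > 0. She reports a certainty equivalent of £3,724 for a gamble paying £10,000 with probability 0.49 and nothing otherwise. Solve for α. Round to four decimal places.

The lottery's expected utility is 0.49·u(10000) + 0.51·u(0) = 0.49·10000^α (since u(0) = 0 for α > 0).
Setting u(3724) equal to that: 3724^α = 0.49·10000^α ⇒ (3724/10000)^α = 0.49.
α = ln(0.49) / ln(3724/10000) = -0.7133499/-0.9877867 ≈ 0.7222.

α ≈ 0.7222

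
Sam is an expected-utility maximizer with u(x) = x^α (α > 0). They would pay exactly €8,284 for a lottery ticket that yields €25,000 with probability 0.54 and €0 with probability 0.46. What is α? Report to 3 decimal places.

α ≈ 0.558

EU(lottery) = 0.54·25000^α + 0.46·0 = 0.54·25000^α.
Equating: 8284^α = 0.54·25000^α, i.e. 0.3314^α = 0.54.
α = ln(0.54) / ln(8284/25000) = -0.616186/-1.104550 ≈ 0.558.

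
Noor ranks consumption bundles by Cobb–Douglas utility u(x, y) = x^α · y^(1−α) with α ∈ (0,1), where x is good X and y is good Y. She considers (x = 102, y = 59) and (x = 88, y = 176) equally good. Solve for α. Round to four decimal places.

Indifference: 102^α · 59^(1−α) = 88^α · 176^(1−α).
Rearrange to (102/88)^α = (176/59)^(1−α) and take logs: α·0.1476360 = (1−α)·1.0929466.
Thus α·(1.2405826) = 1.0929466, so α = 1.0929466/1.2405826 ≈ 0.8810.

α ≈ 0.8810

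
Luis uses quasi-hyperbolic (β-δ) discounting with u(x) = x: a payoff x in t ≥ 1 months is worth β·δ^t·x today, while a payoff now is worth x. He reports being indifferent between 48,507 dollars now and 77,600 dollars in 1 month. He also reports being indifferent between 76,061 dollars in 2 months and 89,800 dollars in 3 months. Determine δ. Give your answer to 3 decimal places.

δ ≈ 0.847

Both payoffs in the second observation are in the future, so β drops out: δ^2·76061 = δ^3·89800 ⇒ δ = 76061/89800 = 0.84700.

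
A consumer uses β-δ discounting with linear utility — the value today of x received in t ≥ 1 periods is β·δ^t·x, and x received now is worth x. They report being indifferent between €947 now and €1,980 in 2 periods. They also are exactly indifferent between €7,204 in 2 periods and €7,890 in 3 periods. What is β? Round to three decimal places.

Both payoffs in the second observation are in the future, so β drops out: δ^2·7204 = δ^3·7890 ⇒ δ = 7204/7890 = 0.91305.
The first indifference: 947 = β·δ^2·1980, so β = 947/(δ^2·1980) = 947/(0.83367·1980) ≈ 0.574.

β ≈ 0.574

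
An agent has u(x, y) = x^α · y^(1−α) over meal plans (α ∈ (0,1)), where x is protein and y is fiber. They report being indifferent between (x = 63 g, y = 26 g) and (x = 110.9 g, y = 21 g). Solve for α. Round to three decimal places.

α ≈ 0.274

Set the two utilities equal: 63^α·26^(1−α) = 110.9^α·21^(1−α).
Taking logs: α·ln 63 + (1−α)·ln 26 = α·ln 110.9 + (1−α)·ln 21, i.e. α·-0.565494 = (1−α)·-0.213574.
With A = -0.565494 and B = -0.213574: α·A = (1−α)·B, so α = B/(A+B) = -0.213574/-0.779068 ≈ 0.274.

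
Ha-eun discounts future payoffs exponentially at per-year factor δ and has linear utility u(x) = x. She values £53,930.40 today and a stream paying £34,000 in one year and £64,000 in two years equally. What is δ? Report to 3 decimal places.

Equating present values: 53930.40 = 34000δ + 64000δ².
Rearranged: 64000δ² + 34000δ − 53930.40 = 0.
By the quadratic formula (taking the positive root), δ = (−34000 + √14962182400.00) / 128000 ≈ 0.690.

δ ≈ 0.690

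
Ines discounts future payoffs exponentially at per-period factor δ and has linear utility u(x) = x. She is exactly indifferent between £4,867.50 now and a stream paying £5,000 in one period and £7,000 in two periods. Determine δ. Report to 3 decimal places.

δ ≈ 0.550

Equating present values: 4867.50 = 5000δ + 7000δ².
So 7000δ² + 5000δ − 4867.50 = 0.
By the quadratic formula (taking the positive root), δ = (−5000 + √161290000.00) / 14000 ≈ 0.550.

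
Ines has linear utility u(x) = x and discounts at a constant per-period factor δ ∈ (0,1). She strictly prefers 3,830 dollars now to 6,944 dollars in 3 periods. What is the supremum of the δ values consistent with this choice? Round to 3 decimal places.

The preference means 3830 > δ^3·6944.
So δ^3 < 3830/6944 = 0.55156; taking the cube root of both positive sides preserves the inequality.
δ < 0.55156^(1/3) = 0.820.

δ < 0.820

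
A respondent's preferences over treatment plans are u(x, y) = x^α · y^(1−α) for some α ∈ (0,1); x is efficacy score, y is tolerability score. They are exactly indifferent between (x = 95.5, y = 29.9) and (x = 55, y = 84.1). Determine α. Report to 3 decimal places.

The Cobb–Douglas utilities coincide, so 95.5^α·29.9^(1−α) = 55^α·84.1^(1−α).
Taking logs: α·ln 95.5 + (1−α)·ln 29.9 = α·ln 55 + (1−α)·ln 84.1, i.e. α·0.551793 = (1−α)·1.034148.
So α/(1−α) = (1.034148)/(0.551793) = 1.874159, and α = 1.874159/2.874159 ≈ 0.652.

α ≈ 0.652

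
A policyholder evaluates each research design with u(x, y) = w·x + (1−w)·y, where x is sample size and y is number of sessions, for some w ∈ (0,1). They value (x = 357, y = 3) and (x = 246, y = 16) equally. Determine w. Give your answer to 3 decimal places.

u(357,3) = u(246,16) means w·357 + (1−w)·3 = w·246 + (1−w)·16.
w·(357−246) = (1−w)·(16−3), i.e. w·111 = (1−w)·13.
The marginal rate of substitution is 13/111, so w = 13/(111+13) = 0.105.

w = 0.105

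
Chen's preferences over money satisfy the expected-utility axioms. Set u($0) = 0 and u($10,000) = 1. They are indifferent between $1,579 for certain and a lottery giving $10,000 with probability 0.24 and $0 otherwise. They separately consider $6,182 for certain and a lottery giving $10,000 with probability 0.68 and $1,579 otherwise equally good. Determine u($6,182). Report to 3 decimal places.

The first gamble pins u($1,579): it must equal 0.24·1 + 0.76·0 = 0.24.
The second indifference gives u($6,182) = 0.68·u($10,000) + 0.32·u($1,579) = 0.68·1.00 + 0.32·0.24 = 0.7568.

0.757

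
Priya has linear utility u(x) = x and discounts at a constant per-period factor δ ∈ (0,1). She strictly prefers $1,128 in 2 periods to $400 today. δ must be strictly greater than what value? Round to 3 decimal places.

δ > 0.595

Under u(x) = x this choice says 400 < δ^2·1128.
Dividing by 1128: δ^2 > 0.35461. Both sides are positive, so the square root keeps the direction.
δ > 0.35461^(1/2) = 0.595.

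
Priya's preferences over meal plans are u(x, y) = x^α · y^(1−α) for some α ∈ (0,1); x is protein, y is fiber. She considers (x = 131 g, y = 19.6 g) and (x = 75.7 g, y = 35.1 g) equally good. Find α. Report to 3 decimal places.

α ≈ 0.515

Indifference: 131^α · 19.6^(1−α) = 75.7^α · 35.1^(1−α).
Rearrange to (131/75.7)^α = (35.1/19.6)^(1−α) and take logs: α·0.548419 = (1−α)·0.582672.
So α/(1−α) = (0.582672)/(0.548419) = 1.062458, and α = 1.062458/2.062458 ≈ 0.515.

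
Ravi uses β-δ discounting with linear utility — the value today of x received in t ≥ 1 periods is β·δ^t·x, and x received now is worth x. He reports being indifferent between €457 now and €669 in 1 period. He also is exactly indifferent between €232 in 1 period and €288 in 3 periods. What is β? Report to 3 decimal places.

β ≈ 0.761

From the later pair, β·δ^1·232 = β·δ^3·288; dividing through, δ^2 = 232/288 = 0.80556, so δ = 0.89753.
Substituting δ into 457 = β·δ·669: β = 457/(600.446) ≈ 0.761.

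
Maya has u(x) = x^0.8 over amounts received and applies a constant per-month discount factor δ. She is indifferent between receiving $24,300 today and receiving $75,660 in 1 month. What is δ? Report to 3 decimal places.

Equating discounted utilities: u(24300) = δ·u(75660) ⇒ δ = u(24300)/u(75660).
Since u(x) = x^0.8, δ = (24300/75660)^0.8 = 0.32117^0.8 = 0.40308.

δ ≈ 0.403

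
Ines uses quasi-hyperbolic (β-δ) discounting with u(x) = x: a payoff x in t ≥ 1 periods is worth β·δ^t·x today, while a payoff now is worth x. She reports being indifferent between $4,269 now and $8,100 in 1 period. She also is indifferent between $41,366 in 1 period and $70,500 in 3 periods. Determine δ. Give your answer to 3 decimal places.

The second indifference involves only future payoffs, so β cancels: β·δ^1·41366 = β·δ^3·70500, giving δ^2 = 41366/70500 = 0.58675, so δ = 0.76600.

δ ≈ 0.766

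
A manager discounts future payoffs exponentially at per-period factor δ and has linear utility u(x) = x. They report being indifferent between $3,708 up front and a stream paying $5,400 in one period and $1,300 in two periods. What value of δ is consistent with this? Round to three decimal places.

δ ≈ 0.600

The stream is worth 5400δ + 1300δ² today, so 5400δ + 1300δ² = 3708.
Rearranged: 1300δ² + 5400δ − 3708 = 0.
δ = (−5400 + √(5400² + 4·1300·3708)) / (2·1300) = (−5400 + √48441600.00) / 2600 ≈ 0.600.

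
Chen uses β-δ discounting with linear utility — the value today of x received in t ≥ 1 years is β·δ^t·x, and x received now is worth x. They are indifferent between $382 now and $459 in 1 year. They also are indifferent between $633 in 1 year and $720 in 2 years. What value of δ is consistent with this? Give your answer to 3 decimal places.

δ ≈ 0.879

Both payoffs in the second observation are in the future, so β drops out: δ^1·633 = δ^2·720 ⇒ δ = 633/720 = 0.87917.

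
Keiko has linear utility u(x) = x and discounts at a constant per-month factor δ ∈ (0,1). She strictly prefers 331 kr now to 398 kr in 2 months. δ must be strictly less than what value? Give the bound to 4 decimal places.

δ < 0.9120

Under u(x) = x this choice says 331 > δ^2·398.
So δ^2 < 331/398 = 0.83166; taking the square root of both positive sides preserves the inequality.
δ < 0.83166^(1/2) = 0.9120.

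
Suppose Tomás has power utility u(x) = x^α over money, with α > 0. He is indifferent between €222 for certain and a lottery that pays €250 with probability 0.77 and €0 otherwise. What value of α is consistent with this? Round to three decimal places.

EU(lottery) = 0.77·250^α + 0.23·0 = 0.77·250^α.
Equating: 222^α = 0.77·250^α, i.e. 0.8880^α = 0.77.
α = ln(0.77) / ln(222/250) = -0.261365/-0.118784 ≈ 2.200.

α ≈ 2.200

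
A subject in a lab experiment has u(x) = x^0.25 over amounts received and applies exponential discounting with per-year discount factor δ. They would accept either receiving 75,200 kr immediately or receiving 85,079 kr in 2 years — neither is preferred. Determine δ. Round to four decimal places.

The payoff in 2 years is discounted by δ^2, so u(75200) = δ^2·u(85079) and δ^2 = u(75200)/u(85079).
Since u(x) = x^0.25, δ^2 = (75200/85079)^0.25 = 0.88388^0.25 = 0.96961.
Hence δ = (0.96961)^(1/2) = 0.984690.

δ ≈ 0.9847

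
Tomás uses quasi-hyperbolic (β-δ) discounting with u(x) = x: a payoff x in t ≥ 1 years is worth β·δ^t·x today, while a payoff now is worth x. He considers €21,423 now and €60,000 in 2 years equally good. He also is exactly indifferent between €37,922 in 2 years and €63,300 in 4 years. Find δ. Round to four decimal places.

From the later pair, β·δ^2·37922 = β·δ^4·63300; dividing through, δ^2 = 37922/63300 = 0.59908, so δ = 0.77400.

δ ≈ 0.7740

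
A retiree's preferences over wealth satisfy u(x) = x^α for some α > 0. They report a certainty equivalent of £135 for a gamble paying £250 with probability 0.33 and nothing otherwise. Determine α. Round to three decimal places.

α ≈ 1.799

EU(lottery) = 0.33·250^α + 0.67·0 = 0.33·250^α.
Equating: 135^α = 0.33·250^α, i.e. 0.5400^α = 0.33.
Take logs: α = ln 0.33 / ln(135/250) ≈ 1.79923.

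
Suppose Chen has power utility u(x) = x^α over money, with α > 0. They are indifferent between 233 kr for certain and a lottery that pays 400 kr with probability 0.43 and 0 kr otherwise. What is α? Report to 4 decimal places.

α ≈ 1.5617

The lottery's expected utility is 0.43·u(400) + 0.57·u(0) = 0.43·400^α (since u(0) = 0 for α > 0).
Equating: 233^α = 0.43·400^α, i.e. 0.5825^α = 0.43.
Take logs: α = ln 0.43 / ln(233/400) ≈ 1.561675.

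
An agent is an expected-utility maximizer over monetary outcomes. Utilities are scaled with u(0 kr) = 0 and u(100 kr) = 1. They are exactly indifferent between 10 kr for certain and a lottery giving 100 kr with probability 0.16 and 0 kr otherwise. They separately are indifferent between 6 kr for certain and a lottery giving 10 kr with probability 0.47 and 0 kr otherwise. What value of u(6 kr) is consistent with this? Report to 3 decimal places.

The first gamble pins u(10 kr): it must equal 0.16·1 + 0.84·0 = 0.16.
The second indifference gives u(6 kr) = 0.47·u(10 kr) + 0.53·u(0 kr) = 0.47·0.16 + 0.53·0.00 = 0.0752.

0.075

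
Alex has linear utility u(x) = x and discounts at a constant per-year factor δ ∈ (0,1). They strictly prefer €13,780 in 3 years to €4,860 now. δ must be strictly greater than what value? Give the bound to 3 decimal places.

δ > 0.707

Under u(x) = x this choice says 4860 < δ^3·13780.
So δ^3 > 4860/13780 = 0.35269; taking the cube root of both positive sides preserves the inequality.
δ > (4860/13780)^(1/3) ≈ 0.707.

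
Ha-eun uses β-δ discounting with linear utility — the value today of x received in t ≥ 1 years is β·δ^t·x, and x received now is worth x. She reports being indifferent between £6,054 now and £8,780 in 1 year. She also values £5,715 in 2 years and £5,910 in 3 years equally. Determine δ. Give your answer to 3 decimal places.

Both payoffs in the second observation are in the future, so β drops out: δ^2·5715 = δ^3·5910 ⇒ δ = 5715/5910 = 0.96701.

δ ≈ 0.967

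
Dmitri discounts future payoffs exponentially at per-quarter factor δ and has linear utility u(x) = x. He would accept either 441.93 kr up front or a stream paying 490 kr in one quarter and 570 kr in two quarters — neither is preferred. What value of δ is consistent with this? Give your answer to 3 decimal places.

δ ≈ 0.550

Equating present values: 441.93 = 490δ + 570δ².
That is, 570δ² + 490δ − 441.93 = 0, a quadratic in δ.
By the quadratic formula (taking the positive root), δ = (−490 + √1247700.40) / 1140 ≈ 0.550.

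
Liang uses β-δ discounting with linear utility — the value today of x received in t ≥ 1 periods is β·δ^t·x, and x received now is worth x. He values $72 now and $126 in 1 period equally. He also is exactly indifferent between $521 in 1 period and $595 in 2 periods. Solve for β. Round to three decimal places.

β ≈ 0.653

Both payoffs in the second observation are in the future, so β drops out: δ^1·521 = δ^2·595 ⇒ δ = 521/595 = 0.87563.
Now use the now-vs-future pair: 72 = β·δ·126 gives β = 72/(0.87563·126) ≈ 0.653.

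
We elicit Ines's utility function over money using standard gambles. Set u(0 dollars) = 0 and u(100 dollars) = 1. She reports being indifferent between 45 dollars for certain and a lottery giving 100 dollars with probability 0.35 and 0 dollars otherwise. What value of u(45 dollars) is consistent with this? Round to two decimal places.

By the standard-gamble method, u(45 dollars) is just the indifference probability on the best outcome: 0.35.

0.35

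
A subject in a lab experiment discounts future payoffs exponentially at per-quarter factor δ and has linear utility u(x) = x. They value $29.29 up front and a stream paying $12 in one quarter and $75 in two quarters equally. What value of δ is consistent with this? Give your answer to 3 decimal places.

δ ≈ 0.550

Equating present values: 29.29 = 12δ + 75δ².
Rearranged: 75δ² + 12δ − 29.29 = 0.
The positive root is δ = [−12 + √(12² + 4·75·29.29)] / (2·75) = (−12 + 94.504)/150 ≈ 0.550.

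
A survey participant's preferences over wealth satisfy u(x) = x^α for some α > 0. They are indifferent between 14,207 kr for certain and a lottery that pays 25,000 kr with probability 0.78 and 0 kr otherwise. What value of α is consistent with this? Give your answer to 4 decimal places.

Since u(0) = 0, the lottery's EU is 0.78·25000^α.
Equating: 14207^α = 0.78·25000^α, i.e. 0.5683^α = 0.78.
Take logs: α = ln 0.78 / ln(14207/25000) ≈ 0.439645.

α ≈ 0.4396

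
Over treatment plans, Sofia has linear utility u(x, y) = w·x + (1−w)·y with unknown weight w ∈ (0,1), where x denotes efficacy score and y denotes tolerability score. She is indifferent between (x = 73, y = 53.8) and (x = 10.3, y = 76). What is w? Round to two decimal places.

w = 0.26

Indifference: w·73 + (1−w)·53.8 = w·10.3 + (1−w)·76.
w·(73−10.3) = (1−w)·(76−53.8), i.e. w·62.7 = (1−w)·22.2.
The marginal rate of substitution is 22.2/62.7, so w = 22.2/(62.7+22.2) = 0.26.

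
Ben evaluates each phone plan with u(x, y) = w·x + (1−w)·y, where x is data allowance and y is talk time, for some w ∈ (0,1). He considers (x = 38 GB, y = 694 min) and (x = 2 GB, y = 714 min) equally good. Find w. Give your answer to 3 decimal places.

w = 0.357

Equating utilities: w·38 + (1−w)·694 = w·2 + (1−w)·714.
Collecting terms: w·36 = (1−w)·20.
Hence w = 20/(36+20) = 20/56 = 0.357.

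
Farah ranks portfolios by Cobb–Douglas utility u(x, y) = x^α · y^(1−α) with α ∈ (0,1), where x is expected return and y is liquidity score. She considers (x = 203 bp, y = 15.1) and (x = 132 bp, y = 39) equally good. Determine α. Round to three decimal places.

The Cobb–Douglas utilities coincide, so 203^α·15.1^(1−α) = 132^α·39^(1−α).
Rearrange to (203/132)^α = (39/15.1)^(1−α) and take logs: α·0.430404 = (1−α)·0.948867.
With A = 0.430404 and B = 0.948867: α·A = (1−α)·B, so α = B/(A+B) = 0.948867/1.379271 ≈ 0.688.

α ≈ 0.688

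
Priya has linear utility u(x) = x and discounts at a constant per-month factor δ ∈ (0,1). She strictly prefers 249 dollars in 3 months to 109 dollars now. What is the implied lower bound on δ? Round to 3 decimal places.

The preference means 109 < δ^3·249.
Hence δ^3 > 109/249 = 0.43775, and x ↦ x^(1/3) is increasing on (0,∞).
δ > 0.43775^(1/3) = 0.759.

δ > 0.759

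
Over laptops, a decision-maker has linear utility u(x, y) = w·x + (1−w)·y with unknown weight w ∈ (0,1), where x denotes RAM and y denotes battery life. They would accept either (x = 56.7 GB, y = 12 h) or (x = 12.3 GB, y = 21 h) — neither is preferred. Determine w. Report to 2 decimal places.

Equating utilities: w·56.7 + (1−w)·12 = w·12.3 + (1−w)·21.
Rearranging, 44.4·w − 9·(1−w) = 0.
The marginal rate of substitution is 9/44.4, so w = 9/(44.4+9) = 0.17.

w = 0.17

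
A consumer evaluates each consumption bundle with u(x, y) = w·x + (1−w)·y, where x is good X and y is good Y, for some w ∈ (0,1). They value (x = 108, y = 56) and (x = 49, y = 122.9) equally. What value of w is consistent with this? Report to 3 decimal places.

Indifference: w·108 + (1−w)·56 = w·49 + (1−w)·122.9.
w·(108−49) = (1−w)·(122.9−56), i.e. w·59 = (1−w)·66.9.
The marginal rate of substitution is 66.9/59, so w = 66.9/(59+66.9) = 0.531.

w = 0.531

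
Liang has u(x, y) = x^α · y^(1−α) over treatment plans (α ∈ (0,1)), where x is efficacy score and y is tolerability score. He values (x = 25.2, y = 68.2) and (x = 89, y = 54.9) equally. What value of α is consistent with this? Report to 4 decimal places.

Indifference: 25.2^α · 68.2^(1−α) = 89^α · 54.9^(1−α).
(25.2/89)^α = (54.9/68.2)^(1−α); take logs: α·ln(25.2/89) = (1−α)·ln(54.9/68.2), i.e. α·-1.2617924 = (1−α)·-0.2169312.
With A = -1.2617924 and B = -0.2169312: α·A = (1−α)·B, so α = B/(A+B) = -0.2169312/-1.4787236 ≈ 0.1467.

α ≈ 0.1467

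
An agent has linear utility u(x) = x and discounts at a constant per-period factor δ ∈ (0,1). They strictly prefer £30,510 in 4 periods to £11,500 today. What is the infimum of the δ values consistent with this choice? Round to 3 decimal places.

The preference means 11500 < δ^4·30510.
Hence δ^4 > 11500/30510 = 0.37693, and x ↦ x^(1/4) is increasing on (0,∞).
δ > (11500/30510)^(1/4) ≈ 0.784.

δ > 0.784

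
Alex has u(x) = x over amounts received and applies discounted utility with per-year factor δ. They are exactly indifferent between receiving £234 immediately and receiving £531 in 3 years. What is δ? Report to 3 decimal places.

The payoff in 3 years is discounted by δ^3, so u(234) = δ^3·u(531) and δ^3 = u(234)/u(531).
With u(x) = x: δ^3 = 234/531 = 0.44068.
Taking the cube root: δ = 0.44068^(1/3) ≈ 0.761.

δ ≈ 0.761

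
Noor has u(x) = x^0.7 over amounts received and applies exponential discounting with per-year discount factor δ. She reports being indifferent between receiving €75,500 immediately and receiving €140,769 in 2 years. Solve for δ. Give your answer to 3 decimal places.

Equating discounted utilities: u(75500) = δ^2·u(140769) ⇒ δ^2 = u(75500)/u(140769).
Since u(x) = x^0.7, δ^2 = (75500/140769)^0.7 = 0.53634^0.7 = 0.64656.
Hence δ = (0.64656)^(1/2) = 0.80409.

δ ≈ 0.804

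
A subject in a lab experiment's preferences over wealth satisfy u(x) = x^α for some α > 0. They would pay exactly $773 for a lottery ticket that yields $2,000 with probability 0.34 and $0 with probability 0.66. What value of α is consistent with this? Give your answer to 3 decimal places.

α ≈ 1.135

The lottery's expected utility is 0.34·u(2000) + 0.66·u(0) = 0.34·2000^α (since u(0) = 0 for α > 0).
Indifference: 773^α = 0.34·2000^α, so (773/2000)^α = 0.34.
Taking logs: α·ln(773/2000) = ln(0.34), so α = -1.078810 / -0.950623 ≈ 1.135.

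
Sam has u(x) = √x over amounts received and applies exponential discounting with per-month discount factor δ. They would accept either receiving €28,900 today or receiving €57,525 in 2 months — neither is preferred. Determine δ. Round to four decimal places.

The payoff in 2 months is discounted by δ^2, so u(28900) = δ^2·u(57525) and δ^2 = u(28900)/u(57525).
Since u(x) = √x, δ^2 = √(28900/57525) = 0.70879.
So δ = 0.70879^(1/2) ≈ 0.8419.

δ ≈ 0.8419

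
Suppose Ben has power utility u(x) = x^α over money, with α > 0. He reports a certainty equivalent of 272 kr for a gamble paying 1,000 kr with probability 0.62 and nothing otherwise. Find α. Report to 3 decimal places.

α ≈ 0.367

EU(lottery) = 0.62·1000^α + 0.38·0 = 0.62·1000^α.
Setting u(272) equal to that: 272^α = 0.62·1000^α ⇒ (272/1000)^α = 0.62.
Taking logs: α·ln(272/1000) = ln(0.62), so α = -0.478036 / -1.301953 ≈ 0.367.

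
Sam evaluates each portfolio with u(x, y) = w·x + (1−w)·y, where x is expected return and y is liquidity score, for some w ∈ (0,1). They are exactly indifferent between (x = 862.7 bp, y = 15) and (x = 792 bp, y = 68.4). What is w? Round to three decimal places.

w = 0.430

Indifference: w·862.7 + (1−w)·15 = w·792 + (1−w)·68.4.
w·(862.7−792) = (1−w)·(68.4−15), i.e. w·70.7 = (1−w)·53.4.
So w/(1−w) = 53.4/70.7 = 0.7553, giving w = 53.4/(70.7+53.4) = 0.430.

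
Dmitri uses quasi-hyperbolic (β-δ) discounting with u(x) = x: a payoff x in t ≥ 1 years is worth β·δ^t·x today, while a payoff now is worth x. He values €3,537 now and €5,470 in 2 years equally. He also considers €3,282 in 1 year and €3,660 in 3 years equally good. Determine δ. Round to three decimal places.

δ ≈ 0.947

The second indifference involves only future payoffs, so β cancels: β·δ^1·3282 = β·δ^3·3660, giving δ^2 = 3282/3660 = 0.89672, so δ = 0.94695.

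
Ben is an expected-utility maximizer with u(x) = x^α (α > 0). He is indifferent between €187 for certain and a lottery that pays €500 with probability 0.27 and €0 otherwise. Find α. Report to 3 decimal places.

EU(lottery) = 0.27·500^α + 0.73·0 = 0.27·500^α.
Equating: 187^α = 0.27·500^α, i.e. 0.3740^α = 0.27.
α = ln(0.27) / ln(187/500) = -1.309333/-0.983499 ≈ 1.331.

α ≈ 1.331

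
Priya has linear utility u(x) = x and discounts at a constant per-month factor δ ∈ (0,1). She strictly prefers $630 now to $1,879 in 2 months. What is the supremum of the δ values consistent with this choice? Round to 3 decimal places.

δ < 0.579

The preference means 630 > δ^2·1879.
Dividing by 1879: δ^2 < 0.33528. Both sides are positive, so the square root keeps the direction.
δ < 0.33528^(1/2) = 0.579.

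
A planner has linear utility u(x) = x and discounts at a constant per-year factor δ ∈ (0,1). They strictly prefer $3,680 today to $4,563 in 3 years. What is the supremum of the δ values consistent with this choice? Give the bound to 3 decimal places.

δ < 0.931

The preference means 3680 > δ^3·4563.
So δ^3 < 3680/4563 = 0.80649; taking the cube root of both positive sides preserves the inequality.
δ < 0.80649^(1/3) = 0.931.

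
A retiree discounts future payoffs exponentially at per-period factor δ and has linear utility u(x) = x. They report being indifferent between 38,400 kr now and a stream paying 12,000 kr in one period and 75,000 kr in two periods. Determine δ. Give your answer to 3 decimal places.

Present value of the stream is 12000·δ + 75000·δ². Indifference gives 12000δ + 75000δ² = 38400.
That is, 75000δ² + 12000δ − 38400 = 0, a quadratic in δ.
By the quadratic formula (taking the positive root), δ = (−12000 + √11664000000.00) / 150000 ≈ 0.640.

δ ≈ 0.640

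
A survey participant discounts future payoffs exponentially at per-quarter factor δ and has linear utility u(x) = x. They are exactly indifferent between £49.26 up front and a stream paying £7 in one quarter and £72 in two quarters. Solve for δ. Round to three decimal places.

δ ≈ 0.780

Equating present values: 49.26 = 7δ + 72δ².
That is, 72δ² + 7δ − 49.26 = 0, a quadratic in δ.
The positive root is δ = [−7 + √(7² + 4·72·49.26)] / (2·72) = (−7 + 119.314)/144 ≈ 0.780.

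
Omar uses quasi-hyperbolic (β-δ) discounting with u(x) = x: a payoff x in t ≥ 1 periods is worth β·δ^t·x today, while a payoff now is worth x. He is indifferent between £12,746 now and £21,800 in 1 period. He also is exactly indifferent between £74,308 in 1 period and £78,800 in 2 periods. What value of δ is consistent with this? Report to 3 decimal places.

δ ≈ 0.943

From the later pair, β·δ^1·74308 = β·δ^2·78800; dividing through, δ = 74308/78800 = 0.94299.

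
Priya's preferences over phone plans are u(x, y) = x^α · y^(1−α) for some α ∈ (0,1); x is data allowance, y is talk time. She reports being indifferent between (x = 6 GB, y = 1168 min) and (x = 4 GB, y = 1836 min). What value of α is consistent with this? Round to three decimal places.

The Cobb–Douglas utilities coincide, so 6^α·1168^(1−α) = 4^α·1836^(1−α).
Taking logs: α·ln 6 + (1−α)·ln 1168 = α·ln 4 + (1−α)·ln 1836, i.e. α·0.405465 = (1−α)·0.452296.
Thus α·(0.857761) = 0.452296, so α = 0.452296/0.857761 ≈ 0.527.

α ≈ 0.527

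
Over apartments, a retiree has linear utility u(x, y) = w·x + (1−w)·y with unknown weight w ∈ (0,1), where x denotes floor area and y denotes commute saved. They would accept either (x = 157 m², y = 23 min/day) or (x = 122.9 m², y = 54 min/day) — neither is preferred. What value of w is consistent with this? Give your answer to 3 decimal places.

w = 0.476

Equating utilities: w·157 + (1−w)·23 = w·122.9 + (1−w)·54.
Rearranging, 34.1·w − 31·(1−w) = 0.
So w/(1−w) = 31/34.1 = 0.9091, giving w = 31/(34.1+31) = 0.476.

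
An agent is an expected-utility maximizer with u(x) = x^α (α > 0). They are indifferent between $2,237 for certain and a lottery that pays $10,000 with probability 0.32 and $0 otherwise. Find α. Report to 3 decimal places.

EU(lottery) = 0.32·10000^α + 0.68·0 = 0.32·10000^α.
Setting u(2237) equal to that: 2237^α = 0.32·10000^α ⇒ (2237/10000)^α = 0.32.
α = ln(0.32) / ln(2237/10000) = -1.139434/-1.497449 ≈ 0.761.

α ≈ 0.761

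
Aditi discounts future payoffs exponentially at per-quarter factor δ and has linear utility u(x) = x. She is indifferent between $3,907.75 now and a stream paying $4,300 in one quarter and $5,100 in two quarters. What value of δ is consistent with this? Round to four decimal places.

δ ≈ 0.5500

The stream is worth 4300δ + 5100δ² today, so 4300δ + 5100δ² = 3907.75.
Rearranged: 5100δ² + 4300δ − 3907.75 = 0.
By the quadratic formula (taking the positive root), δ = (−4300 + √98208100.00) / 10200 ≈ 0.5500.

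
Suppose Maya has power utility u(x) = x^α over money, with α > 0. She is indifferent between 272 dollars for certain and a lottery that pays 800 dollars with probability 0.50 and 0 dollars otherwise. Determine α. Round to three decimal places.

α ≈ 0.643

EU(lottery) = 0.50·800^α + 0.50·0 = 0.50·800^α.
Setting u(272) equal to that: 272^α = 0.50·800^α ⇒ (272/800)^α = 0.50.
Taking logs: α·ln(272/800) = ln(0.50), so α = -0.693147 / -1.078810 ≈ 0.643.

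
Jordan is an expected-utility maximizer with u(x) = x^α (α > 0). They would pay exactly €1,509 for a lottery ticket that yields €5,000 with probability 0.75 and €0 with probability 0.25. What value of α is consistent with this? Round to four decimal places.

Since u(0) = 0, the lottery's EU is 0.75·5000^α.
Setting u(1509) equal to that: 1509^α = 0.75·5000^α ⇒ (1509/5000)^α = 0.75.
Taking logs: α·ln(1509/5000) = ln(0.75), so α = -0.2876821 / -1.1979907 ≈ 0.2401.

α ≈ 0.2401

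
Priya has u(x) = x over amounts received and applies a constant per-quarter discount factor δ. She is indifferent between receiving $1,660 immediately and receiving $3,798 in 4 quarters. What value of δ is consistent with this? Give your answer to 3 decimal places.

δ ≈ 0.813

Equating discounted utilities: u(1660) = δ^4·u(3798) ⇒ δ^4 = u(1660)/u(3798).
With u(x) = x: δ^4 = 1660/3798 = 0.43707.
Taking the 4th root: δ = 0.43707^(1/4) ≈ 0.813.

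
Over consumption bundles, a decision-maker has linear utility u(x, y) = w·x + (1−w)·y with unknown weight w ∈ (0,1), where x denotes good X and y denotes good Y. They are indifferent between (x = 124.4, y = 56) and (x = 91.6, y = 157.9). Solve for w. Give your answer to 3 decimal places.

w = 0.756

u(124.4,56) = u(91.6,157.9) means w·124.4 + (1−w)·56 = w·91.6 + (1−w)·157.9.
w·(124.4−91.6) = (1−w)·(157.9−56), i.e. w·32.8 = (1−w)·101.9.
So w/(1−w) = 101.9/32.8 = 3.1067, giving w = 101.9/(32.8+101.9) = 0.756.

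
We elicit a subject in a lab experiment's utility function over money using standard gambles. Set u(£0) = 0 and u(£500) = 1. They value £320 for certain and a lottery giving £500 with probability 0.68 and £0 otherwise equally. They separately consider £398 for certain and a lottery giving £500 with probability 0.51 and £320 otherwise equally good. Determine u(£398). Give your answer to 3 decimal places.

The first gamble pins u(£320): it must equal 0.68·1 + 0.32·0 = 0.68.
The second indifference gives u(£398) = 0.51·u(£500) + 0.49·u(£320) = 0.51·1.00 + 0.49·0.68 = 0.8432.

0.843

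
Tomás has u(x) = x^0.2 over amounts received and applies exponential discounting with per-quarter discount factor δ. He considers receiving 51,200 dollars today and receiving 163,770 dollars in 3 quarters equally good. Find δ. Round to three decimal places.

δ ≈ 0.925

Equating discounted utilities: u(51200) = δ^3·u(163770) ⇒ δ^3 = u(51200)/u(163770).
With u(x) = x^0.2: δ^3 = 51200^0.2/163770^0.2 = (51200/163770)^0.2 = 0.79251.
Hence δ = (0.79251)^(1/3) = 0.92541.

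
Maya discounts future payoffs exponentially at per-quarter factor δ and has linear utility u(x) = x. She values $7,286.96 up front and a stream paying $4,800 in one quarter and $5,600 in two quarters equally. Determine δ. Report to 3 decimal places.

The stream is worth 4800δ + 5600δ² today, so 4800δ + 5600δ² = 7286.96.
Rearranged: 5600δ² + 4800δ − 7286.96 = 0.
By the quadratic formula (taking the positive root), δ = (−4800 + √186267904.00) / 11200 ≈ 0.790.

δ ≈ 0.790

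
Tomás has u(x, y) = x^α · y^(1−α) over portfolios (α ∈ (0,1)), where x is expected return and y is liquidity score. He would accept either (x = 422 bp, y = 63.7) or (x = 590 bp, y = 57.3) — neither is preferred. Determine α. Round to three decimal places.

α ≈ 0.240

Indifference: 422^α · 63.7^(1−α) = 590^α · 57.3^(1−α).
Taking logs: α·ln 422 + (1−α)·ln 63.7 = α·ln 590 + (1−α)·ln 57.3, i.e. α·-0.335117 = (1−α)·-0.105884.
Thus α·(-0.441001) = -0.105884, so α = -0.105884/-0.441001 ≈ 0.240.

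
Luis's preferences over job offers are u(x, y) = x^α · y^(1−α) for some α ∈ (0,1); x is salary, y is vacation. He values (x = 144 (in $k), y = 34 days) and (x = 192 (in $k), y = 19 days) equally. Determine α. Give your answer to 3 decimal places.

α ≈ 0.669

Set the two utilities equal: 144^α·34^(1−α) = 192^α·19^(1−α).
Rearrange to (144/192)^α = (19/34)^(1−α) and take logs: α·-0.287682 = (1−α)·-0.581922.
So α/(1−α) = (-0.581922)/(-0.287682) = 2.022796, and α = 2.022796/3.022796 ≈ 0.669.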